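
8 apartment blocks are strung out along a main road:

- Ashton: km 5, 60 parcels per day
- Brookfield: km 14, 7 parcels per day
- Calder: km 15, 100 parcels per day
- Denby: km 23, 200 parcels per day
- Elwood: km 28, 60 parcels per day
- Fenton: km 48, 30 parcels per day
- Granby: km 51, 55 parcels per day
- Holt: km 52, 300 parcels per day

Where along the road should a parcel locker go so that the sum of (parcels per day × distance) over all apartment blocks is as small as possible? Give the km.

For a sum of weighted absolute distances on a line, the optimum is the weighted median (not the mean). Total weight W = 812; half-weight = 406.
Sort by position and accumulate weight:
  km 5 (Ashton, w=60) → cum 60
  km 14 (Brookfield, w=7) → cum 67
  km 15 (Calder, w=100) → cum 167
  km 23 (Denby, w=200) → cum 367
  km 28 (Elwood, w=60) → cum 427  ≥ 406 → median here
  km 48 (Fenton, w=30) → cum 457
  km 51 (Granby, w=55) → cum 512
  km 52 (Holt, w=300) → cum 812
Optimal location: km 28.

x = 28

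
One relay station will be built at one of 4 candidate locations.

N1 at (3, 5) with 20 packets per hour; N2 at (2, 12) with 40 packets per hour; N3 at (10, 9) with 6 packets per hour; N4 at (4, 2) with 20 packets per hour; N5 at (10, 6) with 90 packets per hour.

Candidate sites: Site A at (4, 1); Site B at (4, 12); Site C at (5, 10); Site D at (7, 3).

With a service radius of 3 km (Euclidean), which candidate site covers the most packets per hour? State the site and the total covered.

Site B, covering 40

Coverage radius r = 3 km; a point is covered iff (Δx)²+(Δy)² ≤ 3² = 9.
  Site A (4, 1): covers {N4} → 20
  Site B (4, 12): covers {N2} → 40
  Site C (5, 10): covers {none} → 0
  Site D (7, 3): covers {none} → 0
Maximum coverage at Site B: 40 packets per hour.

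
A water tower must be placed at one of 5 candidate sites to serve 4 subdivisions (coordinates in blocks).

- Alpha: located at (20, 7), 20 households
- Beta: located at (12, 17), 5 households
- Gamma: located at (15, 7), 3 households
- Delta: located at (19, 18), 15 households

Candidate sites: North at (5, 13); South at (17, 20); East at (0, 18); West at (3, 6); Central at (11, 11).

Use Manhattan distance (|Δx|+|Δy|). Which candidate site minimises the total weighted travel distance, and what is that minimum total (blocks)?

Total weighted distance at each candidate:
  North (5, 13): total = 808
  South (17, 20): total = 465
  East (0, 18): total = 1048
  West (3, 6): total = 919
  Central (11, 11): total = 544
Minimum is at South with total 465 blocks.

South, total 465 blocks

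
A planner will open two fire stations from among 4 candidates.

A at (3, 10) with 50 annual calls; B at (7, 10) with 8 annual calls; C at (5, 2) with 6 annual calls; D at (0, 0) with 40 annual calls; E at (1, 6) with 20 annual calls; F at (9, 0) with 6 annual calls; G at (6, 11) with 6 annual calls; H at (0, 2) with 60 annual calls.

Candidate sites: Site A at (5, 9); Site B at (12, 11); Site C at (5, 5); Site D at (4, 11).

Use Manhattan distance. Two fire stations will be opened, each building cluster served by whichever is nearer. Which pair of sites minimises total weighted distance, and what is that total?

Evaluate every pair (each demand assigned to the nearer of the two):
  {Site C, Site D}: total = 1196
  {Site A, Site C}: total = 1244
  {Site B, Site C}: total = 1486
  {Site A, Site D}: total = 1676
  {Site A, Site B}: total = 1732
  {Site B, Site D}: total = 1828
Best pair: {Site C, Site D} with total 1196.

{Site C, Site D}, total 1196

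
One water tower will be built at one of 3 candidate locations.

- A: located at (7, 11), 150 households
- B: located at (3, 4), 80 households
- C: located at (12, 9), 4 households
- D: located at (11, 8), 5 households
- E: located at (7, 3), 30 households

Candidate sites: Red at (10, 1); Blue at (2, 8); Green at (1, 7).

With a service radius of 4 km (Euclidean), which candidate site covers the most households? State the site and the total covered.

Green, covering 80

Coverage radius r = 4 km; a point is covered iff (Δx)²+(Δy)² ≤ 4² = 16.
  Red (10, 1): covers {E} → 30
  Blue (2, 8): covers {none} → 0
  Green (1, 7): covers {B} → 80
Maximum coverage at Green: 80 households.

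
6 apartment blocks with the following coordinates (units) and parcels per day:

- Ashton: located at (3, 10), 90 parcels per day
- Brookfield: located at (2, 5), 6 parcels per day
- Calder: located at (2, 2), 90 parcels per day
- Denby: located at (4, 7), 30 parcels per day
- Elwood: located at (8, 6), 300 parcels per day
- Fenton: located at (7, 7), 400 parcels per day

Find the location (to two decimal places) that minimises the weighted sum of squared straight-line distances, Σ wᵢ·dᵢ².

(6.31, 6.46)

The minimiser of Σwᵢ‖p−pᵢ‖² is the weighted centroid p* = (Σwᵢpᵢ)/(Σwᵢ).
Σwᵢ = 916.
Σwᵢxᵢ = 90·3 + 6·2 + 90·2 + 30·4 + 300·8 + 400·7 = 5782.
Σwᵢyᵢ = 90·10 + 6·5 + 90·2 + 30·7 + 300·6 + 400·7 = 5920.
x* = 5782/916 = 6.31, y* = 5920/916 = 6.46.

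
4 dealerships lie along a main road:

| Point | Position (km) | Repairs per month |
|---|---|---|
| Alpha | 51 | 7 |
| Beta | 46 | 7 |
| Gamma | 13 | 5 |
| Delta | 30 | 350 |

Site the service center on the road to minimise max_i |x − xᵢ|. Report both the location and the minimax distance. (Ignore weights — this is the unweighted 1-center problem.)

The 1-center on a line is the midpoint of the two extreme points: leftmost at 13, rightmost at 51.
Optimal location = (13 + 51)/2 = 32; maximum distance = (51 − 13)/2 = 19.

location 32, max distance 19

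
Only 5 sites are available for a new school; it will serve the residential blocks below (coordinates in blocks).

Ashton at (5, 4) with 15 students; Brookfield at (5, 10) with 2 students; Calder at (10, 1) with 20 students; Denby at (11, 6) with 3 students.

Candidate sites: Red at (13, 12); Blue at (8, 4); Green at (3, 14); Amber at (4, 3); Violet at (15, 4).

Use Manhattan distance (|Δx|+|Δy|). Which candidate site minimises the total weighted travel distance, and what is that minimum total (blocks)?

Blue, total 178 blocks

Total weighted distance at each candidate:
  Red (13, 12): total = 564
  Blue (8, 4): total = 178
  Green (3, 14): total = 640
  Amber (4, 3): total = 236
  Violet (15, 4): total = 360
Minimum is at Blue with total 178 blocks.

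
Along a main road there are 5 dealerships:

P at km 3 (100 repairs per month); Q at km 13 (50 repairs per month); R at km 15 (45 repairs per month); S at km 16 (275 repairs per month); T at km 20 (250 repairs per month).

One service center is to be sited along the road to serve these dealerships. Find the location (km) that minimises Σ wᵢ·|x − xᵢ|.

x = 16

For a sum of weighted absolute distances on a line, the optimum is the weighted median (not the mean). Total weight W = 720; half-weight = 360.
Sort by position and accumulate weight:
  km 3 (P, w=100) → cum 100
  km 13 (Q, w=50) → cum 150
  km 15 (R, w=45) → cum 195
  km 16 (S, w=275) → cum 470  ≥ 360 → median here
  km 20 (T, w=250) → cum 720
Optimal location: km 16.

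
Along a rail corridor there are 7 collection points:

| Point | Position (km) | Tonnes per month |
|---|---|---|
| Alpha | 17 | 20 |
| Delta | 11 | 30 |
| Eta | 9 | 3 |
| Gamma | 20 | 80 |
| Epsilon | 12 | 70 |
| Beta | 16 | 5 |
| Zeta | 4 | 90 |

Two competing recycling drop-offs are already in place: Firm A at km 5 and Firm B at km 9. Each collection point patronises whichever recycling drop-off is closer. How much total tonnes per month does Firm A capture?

The indifferent point is the midpoint (5+9)/2 = 7; collection points left of it (closer to Firm A at 5) go to Firm A, those right go to Firm B.
  Zeta at 4 (w=90) → Firm A
  Eta at 9 (w=3) → Firm B
  Delta at 11 (w=30) → Firm B
  Epsilon at 12 (w=70) → Firm B
  Beta at 16 (w=5) → Firm B
  Alpha at 17 (w=20) → Firm B
  Gamma at 20 (w=80) → Firm B
Firm A captures 90; Firm B captures 208.

90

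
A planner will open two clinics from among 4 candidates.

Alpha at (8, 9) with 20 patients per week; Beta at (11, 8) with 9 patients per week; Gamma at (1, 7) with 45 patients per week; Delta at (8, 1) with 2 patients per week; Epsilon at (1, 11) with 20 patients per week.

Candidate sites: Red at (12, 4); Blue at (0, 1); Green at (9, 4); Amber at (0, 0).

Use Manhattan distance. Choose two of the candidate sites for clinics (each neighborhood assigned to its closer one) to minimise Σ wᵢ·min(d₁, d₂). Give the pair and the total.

{Blue, Green}, total 717

Evaluate every pair (each demand assigned to the nearer of the two):
  {Blue, Green}: total = 717
  {Red, Blue}: total = 774
  {Green, Amber}: total = 782
  {Red, Amber}: total = 839
  {Red, Green}: total = 968
  {Blue, Amber}: total = 1033
Best pair: {Blue, Green} with total 717.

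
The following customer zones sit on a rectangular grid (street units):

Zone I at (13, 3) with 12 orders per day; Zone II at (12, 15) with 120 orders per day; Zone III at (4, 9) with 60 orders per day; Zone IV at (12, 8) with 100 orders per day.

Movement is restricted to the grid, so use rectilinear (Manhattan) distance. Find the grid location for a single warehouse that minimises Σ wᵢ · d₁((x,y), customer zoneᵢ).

(12, 9)

Manhattan distance separates: Σwᵢ(|x−xᵢ|+|y−yᵢ|) = Σwᵢ|x−xᵢ| + Σwᵢ|y−yᵢ|, so x and y are optimised independently as 1-D weighted medians.
Total weight W = 292; half = 146.
x-coordinate, sorted with cumulative weight:
  x=4 (Zone III, w=60) cum 60
  x=12 (Zone II, w=120) cum 180  ← median
  x=12 (Zone IV, w=100) cum 280
  x=13 (Zone I, w=12) cum 292
⇒ x* = 12
y-coordinate, sorted with cumulative weight:
  y=3 (Zone I, w=12) cum 12
  y=8 (Zone IV, w=100) cum 112
  y=9 (Zone III, w=60) cum 172  ← median
  y=15 (Zone II, w=120) cum 292
⇒ y* = 9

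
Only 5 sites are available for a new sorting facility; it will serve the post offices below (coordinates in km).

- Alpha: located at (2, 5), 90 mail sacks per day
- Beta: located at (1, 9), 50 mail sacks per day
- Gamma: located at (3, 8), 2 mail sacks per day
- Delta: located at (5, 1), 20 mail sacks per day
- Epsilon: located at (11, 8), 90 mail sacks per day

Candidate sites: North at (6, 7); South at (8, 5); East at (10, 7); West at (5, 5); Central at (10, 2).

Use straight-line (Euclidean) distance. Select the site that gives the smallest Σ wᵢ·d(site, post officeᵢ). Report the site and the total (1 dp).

Total weighted distance at each candidate:
  North (6, 7): total = 1258.6
  South (8, 5): total = 1436.6
  East (10, 7): total = 1500.8
  West (5, 5): total = 1243.8
  Central (10, 2): total = 2006.9
Minimum is at West with total 1243.8 km.

West, total 1243.8 km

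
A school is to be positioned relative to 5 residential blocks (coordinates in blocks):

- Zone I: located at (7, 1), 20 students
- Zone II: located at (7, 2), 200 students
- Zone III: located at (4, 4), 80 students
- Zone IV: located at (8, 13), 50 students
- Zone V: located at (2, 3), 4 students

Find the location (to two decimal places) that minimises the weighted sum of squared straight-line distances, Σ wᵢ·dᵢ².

(6.41, 3.96)

The minimiser of Σwᵢ‖p−pᵢ‖² is the weighted centroid p* = (Σwᵢpᵢ)/(Σwᵢ).
Σwᵢ = 354.
Σwᵢxᵢ = 20·7 + 200·7 + 80·4 + 50·8 + 4·2 = 2268.
Σwᵢyᵢ = 20·1 + 200·2 + 80·4 + 50·13 + 4·3 = 1402.
x* = 2268/354 = 6.41, y* = 1402/354 = 3.96.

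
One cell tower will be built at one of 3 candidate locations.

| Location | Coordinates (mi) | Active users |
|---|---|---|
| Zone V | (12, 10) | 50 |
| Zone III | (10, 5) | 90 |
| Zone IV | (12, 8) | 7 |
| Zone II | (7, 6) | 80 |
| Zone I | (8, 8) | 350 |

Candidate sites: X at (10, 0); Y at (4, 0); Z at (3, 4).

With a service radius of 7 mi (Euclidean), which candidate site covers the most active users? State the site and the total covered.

Coverage radius r = 7 mi; a point is covered iff (Δx)²+(Δy)² ≤ 7² = 49.
  X (10, 0): covers {Zone III, Zone II} → 170
  Y (4, 0): covers {Zone II} → 80
  Z (3, 4): covers {Zone II, Zone I} → 430
Maximum coverage at Z: 430 active users.

Z, covering 430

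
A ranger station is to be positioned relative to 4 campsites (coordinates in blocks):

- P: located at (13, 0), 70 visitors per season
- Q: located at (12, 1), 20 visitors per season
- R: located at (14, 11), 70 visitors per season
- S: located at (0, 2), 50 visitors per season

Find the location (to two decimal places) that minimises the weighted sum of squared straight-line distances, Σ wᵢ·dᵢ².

The minimiser of Σwᵢ‖p−pᵢ‖² is the weighted centroid p* = (Σwᵢpᵢ)/(Σwᵢ).
Σwᵢ = 210.
Σwᵢxᵢ = 70·13 + 20·12 + 70·14 + 50·0 = 2130.
Σwᵢyᵢ = 70·0 + 20·1 + 70·11 + 50·2 = 890.
x* = 2130/210 = 10.14, y* = 890/210 = 4.24.

(10.14, 4.24)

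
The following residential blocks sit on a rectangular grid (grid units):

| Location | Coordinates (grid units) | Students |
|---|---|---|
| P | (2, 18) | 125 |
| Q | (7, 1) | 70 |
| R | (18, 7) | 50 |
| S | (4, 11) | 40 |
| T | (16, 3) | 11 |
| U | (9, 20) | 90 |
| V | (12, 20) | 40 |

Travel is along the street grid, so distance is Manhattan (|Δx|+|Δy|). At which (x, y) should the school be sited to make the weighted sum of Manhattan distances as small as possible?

(7, 18)

Manhattan distance separates: Σwᵢ(|x−xᵢ|+|y−yᵢ|) = Σwᵢ|x−xᵢ| + Σwᵢ|y−yᵢ|, so x and y are optimised independently as 1-D weighted medians.
Total weight W = 426; half = 213.
x-coordinate, sorted with cumulative weight:
  x=2 (P, w=125) cum 125
  x=4 (S, w=40) cum 165
  x=7 (Q, w=70) cum 235  ← median
  x=9 (U, w=90) cum 325
  x=12 (V, w=40) cum 365
  x=16 (T, w=11) cum 376
  x=18 (R, w=50) cum 426
⇒ x* = 7
y-coordinate, sorted with cumulative weight:
  y=1 (Q, w=70) cum 70
  y=3 (T, w=11) cum 81
  y=7 (R, w=50) cum 131
  y=11 (S, w=40) cum 171
  y=18 (P, w=125) cum 296  ← median
  y=20 (U, w=90) cum 386
  y=20 (V, w=40) cum 426
⇒ y* = 18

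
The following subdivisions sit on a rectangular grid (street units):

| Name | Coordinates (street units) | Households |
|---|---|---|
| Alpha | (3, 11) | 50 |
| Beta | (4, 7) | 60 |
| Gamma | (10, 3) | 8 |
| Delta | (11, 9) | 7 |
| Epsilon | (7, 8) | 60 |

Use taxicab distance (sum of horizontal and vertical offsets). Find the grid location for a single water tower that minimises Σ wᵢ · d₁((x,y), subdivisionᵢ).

Manhattan distance separates: Σwᵢ(|x−xᵢ|+|y−yᵢ|) = Σwᵢ|x−xᵢ| + Σwᵢ|y−yᵢ|, so x and y are optimised independently as 1-D weighted medians.
Total weight W = 185; half = 92.5.
x-coordinate, sorted with cumulative weight:
  x=3 (Alpha, w=50) cum 50
  x=4 (Beta, w=60) cum 110  ← median
  x=7 (Epsilon, w=60) cum 170
  x=10 (Gamma, w=8) cum 178
  x=11 (Delta, w=7) cum 185
⇒ x* = 4
y-coordinate, sorted with cumulative weight:
  y=3 (Gamma, w=8) cum 8
  y=7 (Beta, w=60) cum 68
  y=8 (Epsilon, w=60) cum 128  ← median
  y=9 (Delta, w=7) cum 135
  y=11 (Alpha, w=50) cum 185
⇒ y* = 8

(4, 8)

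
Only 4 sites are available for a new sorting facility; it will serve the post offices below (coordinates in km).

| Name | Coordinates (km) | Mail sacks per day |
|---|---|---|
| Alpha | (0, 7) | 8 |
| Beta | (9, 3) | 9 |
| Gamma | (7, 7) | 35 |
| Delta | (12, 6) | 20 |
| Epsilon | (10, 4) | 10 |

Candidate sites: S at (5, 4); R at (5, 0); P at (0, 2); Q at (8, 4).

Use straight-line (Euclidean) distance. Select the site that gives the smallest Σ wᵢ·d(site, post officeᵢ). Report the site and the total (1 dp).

Q, total 301.2 km

Total weighted distance at each candidate:
  S (5, 4): total = 405.6
  R (5, 0): total = 617.0
  P (0, 2): total = 777.5
  Q (8, 4): total = 301.2
Minimum is at Q with total 301.2 km.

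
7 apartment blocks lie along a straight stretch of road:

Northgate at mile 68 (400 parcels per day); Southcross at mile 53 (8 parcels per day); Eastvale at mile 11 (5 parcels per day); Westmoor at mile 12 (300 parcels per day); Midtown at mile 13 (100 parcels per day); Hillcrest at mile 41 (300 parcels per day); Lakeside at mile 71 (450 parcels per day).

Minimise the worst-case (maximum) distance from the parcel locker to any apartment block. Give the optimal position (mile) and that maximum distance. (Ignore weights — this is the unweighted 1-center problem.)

location 41, max distance 30

The 1-center on a line is the midpoint of the two extreme points: leftmost at 11, rightmost at 71.
Optimal location = (11 + 71)/2 = 41; maximum distance = (71 − 11)/2 = 30.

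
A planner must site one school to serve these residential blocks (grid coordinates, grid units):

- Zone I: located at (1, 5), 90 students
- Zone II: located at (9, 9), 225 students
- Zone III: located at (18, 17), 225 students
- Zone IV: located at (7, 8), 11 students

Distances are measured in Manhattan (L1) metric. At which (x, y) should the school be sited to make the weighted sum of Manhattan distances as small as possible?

Manhattan distance separates: Σwᵢ(|x−xᵢ|+|y−yᵢ|) = Σwᵢ|x−xᵢ| + Σwᵢ|y−yᵢ|, so x and y are optimised independently as 1-D weighted medians.
Total weight W = 551; half = 275.5.
x-coordinate, sorted with cumulative weight:
  x=1 (Zone I, w=90) cum 90
  x=7 (Zone IV, w=11) cum 101
  x=9 (Zone II, w=225) cum 326  ← median
  x=18 (Zone III, w=225) cum 551
⇒ x* = 9
y-coordinate, sorted with cumulative weight:
  y=5 (Zone I, w=90) cum 90
  y=8 (Zone IV, w=11) cum 101
  y=9 (Zone II, w=225) cum 326  ← median
  y=17 (Zone III, w=225) cum 551
⇒ y* = 9

(9, 9)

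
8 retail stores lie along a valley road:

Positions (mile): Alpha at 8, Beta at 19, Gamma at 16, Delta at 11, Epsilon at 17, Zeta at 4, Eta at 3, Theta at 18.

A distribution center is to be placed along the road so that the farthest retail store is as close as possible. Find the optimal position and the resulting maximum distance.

location 11, max distance 8

The 1-center on a line is the midpoint of the two extreme points: leftmost at 3, rightmost at 19.
Optimal location = (3 + 19)/2 = 11; maximum distance = (19 − 3)/2 = 8.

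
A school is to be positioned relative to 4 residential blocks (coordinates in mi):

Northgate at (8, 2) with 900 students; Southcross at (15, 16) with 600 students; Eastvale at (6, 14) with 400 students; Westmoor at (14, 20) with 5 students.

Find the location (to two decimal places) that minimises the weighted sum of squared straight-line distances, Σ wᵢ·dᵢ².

(9.80, 8.98)

The minimiser of Σwᵢ‖p−pᵢ‖² is the weighted centroid p* = (Σwᵢpᵢ)/(Σwᵢ).
Σwᵢ = 1905.
Σwᵢxᵢ = 900·8 + 600·15 + 400·6 + 5·14 = 18670.
Σwᵢyᵢ = 900·2 + 600·16 + 400·14 + 5·20 = 17100.
x* = 18670/1905 = 9.80, y* = 17100/1905 = 8.98.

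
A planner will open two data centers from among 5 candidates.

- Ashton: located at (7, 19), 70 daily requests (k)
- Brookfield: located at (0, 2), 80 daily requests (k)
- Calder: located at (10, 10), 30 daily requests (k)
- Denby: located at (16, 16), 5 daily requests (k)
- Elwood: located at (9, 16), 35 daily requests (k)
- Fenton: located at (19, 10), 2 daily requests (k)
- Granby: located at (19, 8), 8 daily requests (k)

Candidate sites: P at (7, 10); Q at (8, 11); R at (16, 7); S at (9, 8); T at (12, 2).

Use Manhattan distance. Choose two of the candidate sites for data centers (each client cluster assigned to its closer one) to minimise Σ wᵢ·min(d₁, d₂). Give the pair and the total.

{Q, T}, total 2083

Evaluate every pair (each demand assigned to the nearer of the two):
  {Q, T}: total = 2083
  {P, T}: total = 2163
  {P, R}: total = 2289
  {Q, S}: total = 2299
  {P, Q}: total = 2331
  {P, S}: total = 2379
  {Q, R}: total = 2379
  {S, T}: total = 2419
  {R, S}: total = 2569
  {R, T}: total = 3349
Best pair: {Q, T} with total 2083.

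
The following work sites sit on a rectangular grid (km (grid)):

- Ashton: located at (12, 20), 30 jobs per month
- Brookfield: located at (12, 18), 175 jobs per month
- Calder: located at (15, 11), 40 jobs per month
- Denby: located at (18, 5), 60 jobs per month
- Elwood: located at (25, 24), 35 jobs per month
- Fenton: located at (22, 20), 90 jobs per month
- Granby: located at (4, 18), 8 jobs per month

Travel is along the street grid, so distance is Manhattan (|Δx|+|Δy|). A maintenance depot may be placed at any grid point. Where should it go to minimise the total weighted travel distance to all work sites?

Manhattan distance separates: Σwᵢ(|x−xᵢ|+|y−yᵢ|) = Σwᵢ|x−xᵢ| + Σwᵢ|y−yᵢ|, so x and y are optimised independently as 1-D weighted medians.
Total weight W = 438; half = 219.
x-coordinate, sorted with cumulative weight:
  x=4 (Granby, w=8) cum 8
  x=12 (Ashton, w=30) cum 38
  x=12 (Brookfield, w=175) cum 213
  x=15 (Calder, w=40) cum 253  ← median
  x=18 (Denby, w=60) cum 313
  x=22 (Fenton, w=90) cum 403
  x=25 (Elwood, w=35) cum 438
⇒ x* = 15
y-coordinate, sorted with cumulative weight:
  y=5 (Denby, w=60) cum 60
  y=11 (Calder, w=40) cum 100
  y=18 (Brookfield, w=175) cum 275  ← median
  y=18 (Granby, w=8) cum 283
  y=20 (Ashton, w=30) cum 313
  y=20 (Fenton, w=90) cum 403
  y=24 (Elwood, w=35) cum 438
⇒ y* = 18

(15, 18)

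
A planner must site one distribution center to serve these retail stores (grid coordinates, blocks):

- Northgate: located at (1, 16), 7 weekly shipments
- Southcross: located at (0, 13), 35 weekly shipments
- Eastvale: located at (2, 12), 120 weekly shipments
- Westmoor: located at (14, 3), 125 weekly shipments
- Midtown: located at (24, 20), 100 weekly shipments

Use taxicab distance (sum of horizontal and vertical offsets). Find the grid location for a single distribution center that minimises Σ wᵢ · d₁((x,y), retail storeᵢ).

Manhattan distance separates: Σwᵢ(|x−xᵢ|+|y−yᵢ|) = Σwᵢ|x−xᵢ| + Σwᵢ|y−yᵢ|, so x and y are optimised independently as 1-D weighted medians.
Total weight W = 387; half = 193.5.
x-coordinate, sorted with cumulative weight:
  x=0 (Southcross, w=35) cum 35
  x=1 (Northgate, w=7) cum 42
  x=2 (Eastvale, w=120) cum 162
  x=14 (Westmoor, w=125) cum 287  ← median
  x=24 (Midtown, w=100) cum 387
⇒ x* = 14
y-coordinate, sorted with cumulative weight:
  y=3 (Westmoor, w=125) cum 125
  y=12 (Eastvale, w=120) cum 245  ← median
  y=13 (Southcross, w=35) cum 280
  y=16 (Northgate, w=7) cum 287
  y=20 (Midtown, w=100) cum 387
⇒ y* = 12

(14, 12)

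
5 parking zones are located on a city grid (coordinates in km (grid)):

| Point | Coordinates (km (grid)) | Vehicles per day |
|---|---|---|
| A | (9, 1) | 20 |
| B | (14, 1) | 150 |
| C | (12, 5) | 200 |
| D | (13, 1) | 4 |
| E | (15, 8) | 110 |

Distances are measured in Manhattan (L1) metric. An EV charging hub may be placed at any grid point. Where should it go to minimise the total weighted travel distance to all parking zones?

(14, 5)

Manhattan distance separates: Σwᵢ(|x−xᵢ|+|y−yᵢ|) = Σwᵢ|x−xᵢ| + Σwᵢ|y−yᵢ|, so x and y are optimised independently as 1-D weighted medians.
Total weight W = 484; half = 242.
x-coordinate, sorted with cumulative weight:
  x=9 (A, w=20) cum 20
  x=12 (C, w=200) cum 220
  x=13 (D, w=4) cum 224
  x=14 (B, w=150) cum 374  ← median
  x=15 (E, w=110) cum 484
⇒ x* = 14
y-coordinate, sorted with cumulative weight:
  y=1 (A, w=20) cum 20
  y=1 (B, w=150) cum 170
  y=1 (D, w=4) cum 174
  y=5 (C, w=200) cum 374  ← median
  y=8 (E, w=110) cum 484
⇒ y* = 5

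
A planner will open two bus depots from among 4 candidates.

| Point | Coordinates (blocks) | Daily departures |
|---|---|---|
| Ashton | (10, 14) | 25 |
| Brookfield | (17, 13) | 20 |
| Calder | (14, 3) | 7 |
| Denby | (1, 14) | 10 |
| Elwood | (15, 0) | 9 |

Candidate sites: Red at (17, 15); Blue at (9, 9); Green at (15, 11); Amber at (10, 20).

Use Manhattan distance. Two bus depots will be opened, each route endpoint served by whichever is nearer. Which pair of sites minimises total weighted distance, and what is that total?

{Blue, Green}, total 522

Evaluate every pair (each demand assigned to the nearer of the two):
  {Blue, Green}: total = 522
  {Red, Blue}: total = 532
  {Green, Amber}: total = 542
  {Red, Green}: total = 572
  {Red, Amber}: total = 598
  {Blue, Amber}: total = 732
Best pair: {Blue, Green} with total 522.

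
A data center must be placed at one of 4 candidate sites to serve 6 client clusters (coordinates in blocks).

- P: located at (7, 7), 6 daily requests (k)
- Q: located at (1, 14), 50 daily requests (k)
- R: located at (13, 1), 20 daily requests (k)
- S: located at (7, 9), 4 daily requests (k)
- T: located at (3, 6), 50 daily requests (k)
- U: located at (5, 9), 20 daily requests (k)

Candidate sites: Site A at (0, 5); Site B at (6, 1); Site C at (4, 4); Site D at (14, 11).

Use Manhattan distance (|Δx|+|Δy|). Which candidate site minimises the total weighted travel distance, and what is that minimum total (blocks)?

Total weighted distance at each candidate:
  Site A (0, 5): total = 1318
  Site B (6, 1): total = 1698
  Site C (4, 4): total = 1228
  Site D (14, 11): total = 2142
Minimum is at Site C with total 1228 blocks.

Site C, total 1228 blocks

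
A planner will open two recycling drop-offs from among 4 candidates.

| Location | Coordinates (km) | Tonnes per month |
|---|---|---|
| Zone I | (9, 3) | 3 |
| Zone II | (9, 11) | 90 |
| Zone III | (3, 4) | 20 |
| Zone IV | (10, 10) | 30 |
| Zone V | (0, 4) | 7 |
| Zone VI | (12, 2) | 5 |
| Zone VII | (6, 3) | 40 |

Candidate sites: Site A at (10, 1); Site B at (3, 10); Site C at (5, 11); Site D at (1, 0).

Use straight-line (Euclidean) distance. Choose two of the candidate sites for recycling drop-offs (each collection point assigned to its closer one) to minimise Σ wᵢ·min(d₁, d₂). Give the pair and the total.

{Site A, Site C}, total 915.6

Evaluate every pair (each demand assigned to the nearer of the two):
  {Site A, Site C}: total = 915.6
  {Site C, Site D}: total = 946.0
  {Site B, Site C}: total = 1068.4
  {Site A, Site B}: total = 1121.2
  {Site B, Site D}: total = 1190.5
  {Site A, Site D}: total = 1489.6
Best pair: {Site A, Site C} with total 915.6.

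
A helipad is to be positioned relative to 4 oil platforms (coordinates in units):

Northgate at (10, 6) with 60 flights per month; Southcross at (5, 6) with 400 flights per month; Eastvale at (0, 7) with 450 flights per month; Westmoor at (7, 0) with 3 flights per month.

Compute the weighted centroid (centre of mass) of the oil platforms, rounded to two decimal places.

(2.87, 6.47)

The minimiser of Σwᵢ‖p−pᵢ‖² is the weighted centroid p* = (Σwᵢpᵢ)/(Σwᵢ).
Σwᵢ = 913.
Σwᵢxᵢ = 60·10 + 400·5 + 450·0 + 3·7 = 2621.
Σwᵢyᵢ = 60·6 + 400·6 + 450·7 + 3·0 = 5910.
x* = 2621/913 = 2.87, y* = 5910/913 = 6.47.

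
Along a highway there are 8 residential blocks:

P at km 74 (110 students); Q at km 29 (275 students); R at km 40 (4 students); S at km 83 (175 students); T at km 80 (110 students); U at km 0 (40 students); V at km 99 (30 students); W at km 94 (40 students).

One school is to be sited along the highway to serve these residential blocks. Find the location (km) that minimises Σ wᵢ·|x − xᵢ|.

x = 74

For a sum of weighted absolute distances on a line, the optimum is the weighted median (not the mean). Total weight W = 784; half-weight = 392.
Sort by position and accumulate weight:
  km 0 (U, w=40) → cum 40
  km 29 (Q, w=275) → cum 315
  km 40 (R, w=4) → cum 319
  km 74 (P, w=110) → cum 429  ≥ 392 → median here
  km 80 (T, w=110) → cum 539
  km 83 (S, w=175) → cum 714
  km 94 (W, w=40) → cum 754
  km 99 (V, w=30) → cum 784
Optimal location: km 74.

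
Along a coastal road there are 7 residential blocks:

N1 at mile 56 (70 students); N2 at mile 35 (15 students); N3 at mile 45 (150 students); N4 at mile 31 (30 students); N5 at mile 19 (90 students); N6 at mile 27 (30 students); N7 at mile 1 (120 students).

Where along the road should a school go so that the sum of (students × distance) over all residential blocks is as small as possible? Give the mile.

x = 31

For a sum of weighted absolute distances on a line, the optimum is the weighted median (not the mean). Total weight W = 505; half-weight = 252.5.
Sort by position and accumulate weight:
  mile 1 (N7, w=120) → cum 120
  mile 19 (N5, w=90) → cum 210
  mile 27 (N6, w=30) → cum 240
  mile 31 (N4, w=30) → cum 270  ≥ 252.5 → median here
  mile 35 (N2, w=15) → cum 285
  mile 45 (N3, w=150) → cum 435
  mile 56 (N1, w=70) → cum 505
Optimal location: mile 31.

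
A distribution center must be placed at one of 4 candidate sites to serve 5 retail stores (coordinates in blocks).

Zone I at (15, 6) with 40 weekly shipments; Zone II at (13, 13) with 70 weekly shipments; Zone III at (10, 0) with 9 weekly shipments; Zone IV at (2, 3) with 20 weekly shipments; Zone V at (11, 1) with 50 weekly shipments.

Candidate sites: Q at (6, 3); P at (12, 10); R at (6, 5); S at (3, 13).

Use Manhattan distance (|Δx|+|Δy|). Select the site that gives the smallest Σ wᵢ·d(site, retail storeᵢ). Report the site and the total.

P, total 1508 blocks

Total weighted distance at each candidate:
  Q (6, 3): total = 2163
  P (12, 10): total = 1508
  R (6, 5): total = 2101
  S (3, 13): total = 2860
Minimum is at P with total 1508 blocks.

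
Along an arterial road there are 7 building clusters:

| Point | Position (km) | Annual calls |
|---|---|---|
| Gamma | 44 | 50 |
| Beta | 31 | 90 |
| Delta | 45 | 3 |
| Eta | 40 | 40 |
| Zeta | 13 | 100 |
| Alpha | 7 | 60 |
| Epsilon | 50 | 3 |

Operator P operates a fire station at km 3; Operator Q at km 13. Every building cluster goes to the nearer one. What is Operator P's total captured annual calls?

The indifferent point is the midpoint (3+13)/2 = 8; building clusters left of it (closer to Operator P at 3) go to Operator P, those right go to Operator Q.
  Alpha at 7 (w=60) → Operator P
  Zeta at 13 (w=100) → Operator Q
  Beta at 31 (w=90) → Operator Q
  Eta at 40 (w=40) → Operator Q
  Gamma at 44 (w=50) → Operator Q
  Delta at 45 (w=3) → Operator Q
  Epsilon at 50 (w=3) → Operator Q
Operator P captures 60; Operator Q captures 286.

60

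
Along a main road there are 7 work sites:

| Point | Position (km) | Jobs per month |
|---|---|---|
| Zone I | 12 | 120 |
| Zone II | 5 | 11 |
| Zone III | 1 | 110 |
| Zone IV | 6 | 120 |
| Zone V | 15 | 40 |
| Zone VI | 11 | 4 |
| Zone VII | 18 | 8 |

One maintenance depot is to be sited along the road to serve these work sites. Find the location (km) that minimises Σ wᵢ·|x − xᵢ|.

For a sum of weighted absolute distances on a line, the optimum is the weighted median (not the mean). Total weight W = 413; half-weight = 206.5.
Sort by position and accumulate weight:
  km 1 (Zone III, w=110) → cum 110
  km 5 (Zone II, w=11) → cum 121
  km 6 (Zone IV, w=120) → cum 241  ≥ 206.5 → median here
  km 11 (Zone VI, w=4) → cum 245
  km 12 (Zone I, w=120) → cum 365
  km 15 (Zone V, w=40) → cum 405
  km 18 (Zone VII, w=8) → cum 413
Optimal location: km 6.

x = 6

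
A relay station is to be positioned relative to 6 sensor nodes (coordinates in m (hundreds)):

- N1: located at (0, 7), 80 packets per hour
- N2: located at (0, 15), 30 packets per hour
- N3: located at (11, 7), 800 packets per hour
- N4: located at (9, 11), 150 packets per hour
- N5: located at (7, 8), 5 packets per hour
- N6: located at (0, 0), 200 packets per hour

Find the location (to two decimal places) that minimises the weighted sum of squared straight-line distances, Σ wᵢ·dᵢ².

The minimiser of Σwᵢ‖p−pᵢ‖² is the weighted centroid p* = (Σwᵢpᵢ)/(Σwᵢ).
Σwᵢ = 1265.
Σwᵢxᵢ = 80·0 + 30·0 + 800·11 + 150·9 + 5·7 + 200·0 = 10185.
Σwᵢyᵢ = 80·7 + 30·15 + 800·7 + 150·11 + 5·8 + 200·0 = 8300.
x* = 10185/1265 = 8.05, y* = 8300/1265 = 6.56.

(8.05, 6.56)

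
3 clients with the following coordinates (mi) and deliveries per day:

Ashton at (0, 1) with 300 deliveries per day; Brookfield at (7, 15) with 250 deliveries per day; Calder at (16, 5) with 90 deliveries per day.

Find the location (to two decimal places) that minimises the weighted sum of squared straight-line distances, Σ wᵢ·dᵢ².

The minimiser of Σwᵢ‖p−pᵢ‖² is the weighted centroid p* = (Σwᵢpᵢ)/(Σwᵢ).
Σwᵢ = 640.
Σwᵢxᵢ = 300·0 + 250·7 + 90·16 = 3190.
Σwᵢyᵢ = 300·1 + 250·15 + 90·5 = 4500.
x* = 3190/640 = 4.98, y* = 4500/640 = 7.03.

(4.98, 7.03)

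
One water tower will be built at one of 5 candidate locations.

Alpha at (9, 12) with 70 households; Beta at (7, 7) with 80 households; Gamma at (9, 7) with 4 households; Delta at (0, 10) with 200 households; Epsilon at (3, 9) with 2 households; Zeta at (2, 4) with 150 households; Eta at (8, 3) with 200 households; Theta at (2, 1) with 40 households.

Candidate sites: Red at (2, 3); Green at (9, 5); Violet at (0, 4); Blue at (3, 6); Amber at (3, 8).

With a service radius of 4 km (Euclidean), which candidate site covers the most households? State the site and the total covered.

Green, covering 284

Coverage radius r = 4 km; a point is covered iff (Δx)²+(Δy)² ≤ 4² = 16.
  Red (2, 3): covers {Zeta, Theta} → 190
  Green (9, 5): covers {Beta, Gamma, Eta} → 284
  Violet (0, 4): covers {Zeta, Theta} → 190
  Blue (3, 6): covers {Epsilon, Zeta} → 152
  Amber (3, 8): covers {Delta, Epsilon} → 202
Maximum coverage at Green: 284 households.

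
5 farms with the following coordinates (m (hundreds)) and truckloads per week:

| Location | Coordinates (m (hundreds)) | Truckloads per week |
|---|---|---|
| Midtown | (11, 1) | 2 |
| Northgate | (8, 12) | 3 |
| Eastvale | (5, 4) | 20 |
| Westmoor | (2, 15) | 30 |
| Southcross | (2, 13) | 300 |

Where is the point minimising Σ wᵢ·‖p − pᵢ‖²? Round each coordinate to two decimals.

(2.27, 12.59)

The minimiser of Σwᵢ‖p−pᵢ‖² is the weighted centroid p* = (Σwᵢpᵢ)/(Σwᵢ).
Σwᵢ = 355.
Σwᵢxᵢ = 2·11 + 3·8 + 20·5 + 30·2 + 300·2 = 806.
Σwᵢyᵢ = 2·1 + 3·12 + 20·4 + 30·15 + 300·13 = 4468.
x* = 806/355 = 2.27, y* = 4468/355 = 12.59.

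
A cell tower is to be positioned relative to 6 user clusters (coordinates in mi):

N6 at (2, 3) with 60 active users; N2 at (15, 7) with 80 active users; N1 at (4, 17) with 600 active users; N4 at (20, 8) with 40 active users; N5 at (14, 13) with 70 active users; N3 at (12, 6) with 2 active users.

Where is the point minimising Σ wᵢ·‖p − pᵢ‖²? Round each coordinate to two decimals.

(6.48, 14.30)

The minimiser of Σwᵢ‖p−pᵢ‖² is the weighted centroid p* = (Σwᵢpᵢ)/(Σwᵢ).
Σwᵢ = 852.
Σwᵢxᵢ = 60·2 + 80·15 + 600·4 + 40·20 + 70·14 + 2·12 = 5524.
Σwᵢyᵢ = 60·3 + 80·7 + 600·17 + 40·8 + 70·13 + 2·6 = 12182.
x* = 5524/852 = 6.48, y* = 12182/852 = 14.30.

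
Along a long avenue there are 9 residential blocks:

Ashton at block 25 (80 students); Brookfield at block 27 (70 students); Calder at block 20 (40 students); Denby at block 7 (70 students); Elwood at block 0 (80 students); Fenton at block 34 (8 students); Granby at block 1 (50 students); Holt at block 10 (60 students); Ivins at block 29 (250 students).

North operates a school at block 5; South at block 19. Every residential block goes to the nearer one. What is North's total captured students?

260

The indifferent point is the midpoint (5+19)/2 = 12; residential blocks left of it (closer to North at 5) go to North, those right go to South.
  Elwood at 0 (w=80) → North
  Granby at 1 (w=50) → North
  Denby at 7 (w=70) → North
  Holt at 10 (w=60) → North
  Calder at 20 (w=40) → South
  Ashton at 25 (w=80) → South
  Brookfield at 27 (w=70) → South
  Ivins at 29 (w=250) → South
  Fenton at 34 (w=8) → South
North captures 260; South captures 448.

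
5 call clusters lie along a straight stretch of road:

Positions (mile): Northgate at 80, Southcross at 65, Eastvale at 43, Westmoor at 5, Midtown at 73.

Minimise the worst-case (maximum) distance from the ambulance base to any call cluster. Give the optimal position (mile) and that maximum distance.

location 42.5, max distance 37.5

The 1-center on a line is the midpoint of the two extreme points: leftmost at 5, rightmost at 80.
Optimal location = (5 + 80)/2 = 42.5; maximum distance = (80 − 5)/2 = 37.5.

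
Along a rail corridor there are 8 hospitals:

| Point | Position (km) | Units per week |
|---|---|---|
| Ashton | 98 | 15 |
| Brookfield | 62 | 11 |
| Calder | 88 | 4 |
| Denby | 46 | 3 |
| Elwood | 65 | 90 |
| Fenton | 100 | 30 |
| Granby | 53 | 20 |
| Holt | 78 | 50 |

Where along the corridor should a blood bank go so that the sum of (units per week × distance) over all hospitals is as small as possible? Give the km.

x = 65

For a sum of weighted absolute distances on a line, the optimum is the weighted median (not the mean). Total weight W = 223; half-weight = 111.5.
Sort by position and accumulate weight:
  km 46 (Denby, w=3) → cum 3
  km 53 (Granby, w=20) → cum 23
  km 62 (Brookfield, w=11) → cum 34
  km 65 (Elwood, w=90) → cum 124  ≥ 111.5 → median here
  km 78 (Holt, w=50) → cum 174
  km 88 (Calder, w=4) → cum 178
  km 98 (Ashton, w=15) → cum 193
  km 100 (Fenton, w=30) → cum 223
Optimal location: km 65.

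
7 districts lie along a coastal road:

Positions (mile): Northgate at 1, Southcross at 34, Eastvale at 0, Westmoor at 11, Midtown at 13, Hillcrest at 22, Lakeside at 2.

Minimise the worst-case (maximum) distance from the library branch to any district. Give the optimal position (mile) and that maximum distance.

The 1-center on a line is the midpoint of the two extreme points: leftmost at 0, rightmost at 34.
Optimal location = (0 + 34)/2 = 17; maximum distance = (34 − 0)/2 = 17.

location 17, max distance 17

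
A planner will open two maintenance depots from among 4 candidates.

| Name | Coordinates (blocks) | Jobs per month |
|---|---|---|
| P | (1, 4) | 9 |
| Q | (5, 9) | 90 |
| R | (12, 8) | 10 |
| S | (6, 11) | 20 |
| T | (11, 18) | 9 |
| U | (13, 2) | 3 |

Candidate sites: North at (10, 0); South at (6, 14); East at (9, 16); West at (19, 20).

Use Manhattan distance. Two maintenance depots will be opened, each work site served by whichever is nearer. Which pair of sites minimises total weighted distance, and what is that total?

Evaluate every pair (each demand assigned to the nearer of the two):
  {North, South}: total = 913
  {South, East}: total = 935
  {South, West}: total = 993
  {North, East}: total = 1418
  {East, West}: total = 1530
  {North, West}: total = 1882
Best pair: {North, South} with total 913.

{North, South}, total 913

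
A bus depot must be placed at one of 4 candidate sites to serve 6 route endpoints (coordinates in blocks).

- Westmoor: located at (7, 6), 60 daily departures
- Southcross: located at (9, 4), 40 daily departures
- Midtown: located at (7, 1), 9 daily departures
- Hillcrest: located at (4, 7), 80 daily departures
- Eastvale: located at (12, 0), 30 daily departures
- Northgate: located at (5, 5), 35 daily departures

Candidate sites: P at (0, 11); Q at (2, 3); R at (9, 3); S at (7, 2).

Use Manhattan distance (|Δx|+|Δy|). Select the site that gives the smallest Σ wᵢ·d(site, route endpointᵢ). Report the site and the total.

Total weighted distance at each candidate:
  P (0, 11): total = 3228
  Q (2, 3): total = 1908
  R (9, 3): total = 1486
  S (7, 2): total = 1434
Minimum is at S with total 1434 blocks.

S, total 1434 blocks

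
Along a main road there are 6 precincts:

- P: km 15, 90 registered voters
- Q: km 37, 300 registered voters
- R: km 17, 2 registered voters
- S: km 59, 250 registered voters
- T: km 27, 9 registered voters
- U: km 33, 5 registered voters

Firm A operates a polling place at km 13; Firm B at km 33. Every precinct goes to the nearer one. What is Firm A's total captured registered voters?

92

The indifferent point is the midpoint (13+33)/2 = 23; precincts left of it (closer to Firm A at 13) go to Firm A, those right go to Firm B.
  P at 15 (w=90) → Firm A
  R at 17 (w=2) → Firm A
  T at 27 (w=9) → Firm B
  U at 33 (w=5) → Firm B
  Q at 37 (w=300) → Firm B
  S at 59 (w=250) → Firm B
Firm A captures 92; Firm B captures 564.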